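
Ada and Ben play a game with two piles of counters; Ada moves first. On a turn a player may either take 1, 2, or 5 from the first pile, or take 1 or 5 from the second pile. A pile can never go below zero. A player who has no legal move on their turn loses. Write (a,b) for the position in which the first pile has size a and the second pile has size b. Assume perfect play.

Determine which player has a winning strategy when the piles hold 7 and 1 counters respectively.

Ben wins.

Classify positions by backward induction: terminal positions (no move available) are L. From any other position, the mover wins iff some move reaches an L.
No move ever increases a pile, so every position that can arise here has a ≤ 7 and b ≤ 1; it is enough to label the cells with 0 ≤ a ≤ 7 and 0 ≤ b ≤ 1.
Every move lowers a or b (never raises either), so fill the grid row by row in increasing a, and left to right within a row: each cell's successors are then already labelled.
      b=0  b=1
a=0:    L    W
a=1:    W    L
a=2:    W    W
a=3:    L    W
a=4:    W    L
a=5:    W    W
a=6:    L    W
a=7:    W    L
Cells with no legal move (terminal, hence L): (0,0).
The remaining L cells, each justified by listing all of its moves:
(1,1): only reaches (0,1)(W), (1,0)(W), all W → L
(3,0): only reaches (2,0)(W), (1,0)(W), all W → L
(4,1): only reaches (3,1)(W), (2,1)(W), (4,0)(W), all W → L
(6,0): only reaches (5,0)(W), (4,0)(W), (1,0)(W), all W → L
(7,1): only reaches (6,1)(W), (5,1)(W), (2,1)(W), (7,0)(W), all W → L
Every other cell has at least one move into one of the L cells above, so it is W.
The starting position (7,1) is L: whatever Ada does, the opponent receives a W position.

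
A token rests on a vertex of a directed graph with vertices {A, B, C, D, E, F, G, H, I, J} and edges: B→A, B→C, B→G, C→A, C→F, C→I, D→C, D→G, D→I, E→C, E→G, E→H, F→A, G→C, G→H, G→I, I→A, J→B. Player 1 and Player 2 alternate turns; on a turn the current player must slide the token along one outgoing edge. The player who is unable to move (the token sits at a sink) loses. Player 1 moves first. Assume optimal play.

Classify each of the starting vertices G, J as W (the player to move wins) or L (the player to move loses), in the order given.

G: W, J: L

Compute win/loss labels from the base case upward. A position with no move is L. Any other position is W if it can reach an L in one move, else L.
Every edge goes from a vertex to one that appears earlier in the order H, A, I, F, C, G, B, E, D, J, so processing vertices in that order labels each vertex after all of its successors.
H: no outgoing edge → L
A: no outgoing edge → L
I: can move to A, which is L ⇒ W
F: can move to A, which is L ⇒ W
C: can move to A, which is L ⇒ W
G: can move to H, which is L ⇒ W
B: can move to A, which is L ⇒ W
E: can move to H, which is L ⇒ W
D: moves to G(W), C(W), I(W); every one is W ⇒ L
J: the only move is to B(W), a W ⇒ L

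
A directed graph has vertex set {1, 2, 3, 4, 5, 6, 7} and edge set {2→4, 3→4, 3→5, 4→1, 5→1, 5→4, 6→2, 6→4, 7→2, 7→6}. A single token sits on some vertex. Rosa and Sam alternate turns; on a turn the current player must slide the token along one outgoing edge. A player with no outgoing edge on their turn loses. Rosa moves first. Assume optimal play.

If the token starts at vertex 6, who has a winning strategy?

Rosa wins.

Classify positions by backward induction: terminal positions (no move available) are L. From any other position, the mover wins iff some move reaches an L.
Every edge goes from a vertex to one that appears earlier in the order 1, 4, 2, 5, 6, 3, 7, so processing vertices in that order labels each vertex after all of its successors.
1: no outgoing edge → L
4: reaches L-position 1 → W
2: only reaches 4(W), which is W → L
5: reaches L-position 1 → W
6: reaches L-position 2 → W
3: only reaches 5(W), 4(W), all W → L
7: reaches L-position 2 → W
The starting position 6 is W: Rosa should move to 2, handing over an L position.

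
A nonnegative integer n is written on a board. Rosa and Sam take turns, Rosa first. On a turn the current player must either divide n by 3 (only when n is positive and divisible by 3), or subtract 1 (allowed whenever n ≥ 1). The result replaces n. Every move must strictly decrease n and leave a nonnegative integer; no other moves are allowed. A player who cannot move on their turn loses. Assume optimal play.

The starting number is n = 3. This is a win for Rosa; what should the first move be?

Move to 2.

Label each position W (a win for the player to move) or L (a loss). A position with no legal move is L; any other position is W exactly when some move reaches an L, and L when every move reaches a W.
n=0: no move → L
n=1: can move to 0, which is L ⇒ W
n=2: the only move is to 1(W), a W ⇒ L
n=3: can move to 2, which is L ⇒ W
From 3, the L positions reachable in one move are: 2.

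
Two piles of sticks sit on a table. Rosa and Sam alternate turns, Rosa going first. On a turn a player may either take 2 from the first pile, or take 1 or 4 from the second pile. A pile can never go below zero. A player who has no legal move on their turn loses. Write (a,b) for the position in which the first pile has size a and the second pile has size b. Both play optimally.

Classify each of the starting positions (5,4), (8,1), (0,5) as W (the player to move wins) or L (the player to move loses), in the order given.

Work bottom-up. With no move the player to move loses. Otherwise the position is W if at least one move leads to an L position for the opponent, and L if every move leads to a W.
No move ever increases a pile, so every position that can arise here has a ≤ 8 and b ≤ 5; it is enough to label the cells with 0 ≤ a ≤ 8 and 0 ≤ b ≤ 5.
Every move lowers a or b (never raises either), so fill the grid row by row in increasing a, and left to right within a row: each cell's successors are then already labelled.
      b=0  b=1  b=2  b=3  b=4  b=5
a=0:    L    W    L    W    W    L
a=1:    L    W    L    W    W    L
a=2:    W    L    W    L    W    W
a=3:    W    L    W    L    W    W
a=4:    L    W    L    W    W    L
a=5:    L    W    L    W    W    L
a=6:    W    L    W    L    W    W
a=7:    W    L    W    L    W    W
a=8:    L    W    L    W    W    L
Cells with no legal move (terminal, hence L): (0,0), (1,0).
The remaining L cells, each justified by listing all of its moves:
(0,2): L (sole option (0,1)(W) is W)
(0,5): L (options (0,4)(W), (0,1)(W) are all W)
(1,2): L (sole option (1,1)(W) is W)
(1,5): L (options (1,4)(W), (1,1)(W) are all W)
(2,1): L (options (0,1)(W), (2,0)(W) are all W)
(2,3): L (options (0,3)(W), (2,2)(W) are all W)
(3,1): L (options (1,1)(W), (3,0)(W) are all W)
(3,3): L (options (1,3)(W), (3,2)(W) are all W)
(4,0): L (sole option (2,0)(W) is W)
(4,2): L (options (2,2)(W), (4,1)(W) are all W)
(4,5): L (options (2,5)(W), (4,4)(W), (4,1)(W) are all W)
(5,0): L (sole option (3,0)(W) is W)
(5,2): L (options (3,2)(W), (5,1)(W) are all W)
(5,5): L (options (3,5)(W), (5,4)(W), (5,1)(W) are all W)
(6,1): L (options (4,1)(W), (6,0)(W) are all W)
(6,3): L (options (4,3)(W), (6,2)(W) are all W)
(7,1): L (options (5,1)(W), (7,0)(W) are all W)
(7,3): L (options (5,3)(W), (7,2)(W) are all W)
(8,0): L (sole option (6,0)(W) is W)
(8,2): L (options (6,2)(W), (8,1)(W) are all W)
(8,5): L (options (6,5)(W), (8,4)(W), (8,1)(W) are all W)
Every other cell has at least one move into one of the L cells above, so it is W.
(5,4): the move to (5,0) reaches an L cell, so W
(8,1): the move to (6,1) reaches an L cell, so W
(0,5): one of the L cells justified above, so L

(5,4): W, (8,1): W, (0,5): L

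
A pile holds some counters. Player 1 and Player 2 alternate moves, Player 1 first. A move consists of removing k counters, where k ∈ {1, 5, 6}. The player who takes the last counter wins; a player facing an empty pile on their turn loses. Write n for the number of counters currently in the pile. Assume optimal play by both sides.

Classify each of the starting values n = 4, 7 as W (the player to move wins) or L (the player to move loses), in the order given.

4: L, 7: W

Compute win/loss labels from the base case upward. A position with no move is L. Any other position is W if it can reach an L in one move, else L.
n=0: no move → L
n=1: →0(L), so W
n=2: →1(W) only, which is W, so L
n=3: →2(L), so W
n=4: →3(W) only, which is W, so L
n=5: →4(L), so W
n=6: →0(L), so W
n=7: →2(L), so W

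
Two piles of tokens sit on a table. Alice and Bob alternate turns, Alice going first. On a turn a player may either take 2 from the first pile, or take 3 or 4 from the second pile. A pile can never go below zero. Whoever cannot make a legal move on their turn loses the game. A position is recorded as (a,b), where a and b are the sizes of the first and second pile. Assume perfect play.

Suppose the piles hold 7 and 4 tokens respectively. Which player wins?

Bob wins.

Build the W/L table. Terminal = L. A non-terminal position is W if it has a move to some L; otherwise it is L.
No move ever increases a pile, so every position that can arise here has a ≤ 7 and b ≤ 4; it is enough to label the cells with 0 ≤ a ≤ 7 and 0 ≤ b ≤ 4.
Every move lowers a or b (never raises either), so fill the grid row by row in increasing a, and left to right within a row: each cell's successors are then already labelled.
      b=0  b=1  b=2  b=3  b=4
a=0:    L    L    L    W    W
a=1:    L    L    L    W    W
a=2:    W    W    W    L    L
a=3:    W    W    W    L    L
a=4:    L    L    L    W    W
a=5:    L    L    L    W    W
a=6:    W    W    W    L    L
a=7:    W    W    W    L    L
Cells with no legal move (terminal, hence L): (0,0), (0,1), (0,2), (1,0), (1,1), (1,2).
The remaining L cells, each justified by listing all of its moves:
(2,3): moves to (0,3)(W), (2,0)(W); every one is W ⇒ L
(2,4): moves to (0,4)(W), (2,1)(W), (2,0)(W); every one is W ⇒ L
(3,3): moves to (1,3)(W), (3,0)(W); every one is W ⇒ L
(3,4): moves to (1,4)(W), (3,1)(W), (3,0)(W); every one is W ⇒ L
(4,0): the only move is to (2,0)(W), a W ⇒ L
(4,1): the only move is to (2,1)(W), a W ⇒ L
(4,2): the only move is to (2,2)(W), a W ⇒ L
(5,0): the only move is to (3,0)(W), a W ⇒ L
(5,1): the only move is to (3,1)(W), a W ⇒ L
(5,2): the only move is to (3,2)(W), a W ⇒ L
(6,3): moves to (4,3)(W), (6,0)(W); every one is W ⇒ L
(6,4): moves to (4,4)(W), (6,1)(W), (6,0)(W); every one is W ⇒ L
(7,3): moves to (5,3)(W), (7,0)(W); every one is W ⇒ L
(7,4): moves to (5,4)(W), (7,1)(W), (7,0)(W); every one is W ⇒ L
Every other cell has at least one move into one of the L cells above, so it is W.
The starting position (7,4) is L: whatever Alice does, the opponent receives a W position.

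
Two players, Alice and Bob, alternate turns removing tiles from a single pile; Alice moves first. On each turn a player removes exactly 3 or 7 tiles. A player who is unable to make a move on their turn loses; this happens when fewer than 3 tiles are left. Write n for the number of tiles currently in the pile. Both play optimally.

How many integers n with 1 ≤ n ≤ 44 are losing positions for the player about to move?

Work bottom-up. With no move the player to move loses. Otherwise the position is W if at least one move leads to an L position for the opponent, and L if every move leads to a W.
n=0: no move → L
n=1: no move → L
n=2: no move → L
n=3: →0(L), so W
n=4: →1(L), so W
n=5: →2(L), so W
n=6: →3(W) only, which is W, so L
n=7: →0(L), so W
n=8: →1(L), so W
n=9: →6(L), so W
n=10: →7(W), 3(W) — all W, so L
n=11: →8(W), 4(W) — all W, so L
n=12: →9(W), 5(W) — all W, so L
n=13: →10(L), so W
n=14: →11(L), so W
n=15: →12(L), so W
n=16: →13(W), 9(W) — all W, so L
n=17: →10(L), so W
n=18: →11(L), so W
n=19: →16(L), so W
n=20: →17(W), 13(W) — all W, so L
n=21: →18(W), 14(W) — all W, so L
n=22: →19(W), 15(W) — all W, so L
n=23: →20(L), so W
n=24: →21(L), so W
n=25: →22(L), so W
n=26: →23(W), 19(W) — all W, so L
n=27: →20(L), so W
n=28: →21(L), so W
n=29: →26(L), so W
n=30: →27(W), 23(W) — all W, so L
n=31: →28(W), 24(W) — all W, so L
n=32: →29(W), 25(W) — all W, so L
n=33: →30(L), so W
n=34: →31(L), so W
n=35: →32(L), so W
n=36: →33(W), 29(W) — all W, so L
n=37: →30(L), so W
n=38: →31(L), so W
n=39: →36(L), so W
n=40: →37(W), 33(W) — all W, so L
n=41: →38(W), 34(W) — all W, so L
n=42: →39(W), 35(W) — all W, so L
n=43: →40(L), so W
n=44: →41(L), so W
L entries with 1 ≤ n ≤ 44 (n=0 is outside the asked range and is not counted): n = 1, 2, 6, 10, 11, 12, 16, 20, 21, 22, 26, 30, 31, 32, 36, 40, 41, 42; that makes 18.

18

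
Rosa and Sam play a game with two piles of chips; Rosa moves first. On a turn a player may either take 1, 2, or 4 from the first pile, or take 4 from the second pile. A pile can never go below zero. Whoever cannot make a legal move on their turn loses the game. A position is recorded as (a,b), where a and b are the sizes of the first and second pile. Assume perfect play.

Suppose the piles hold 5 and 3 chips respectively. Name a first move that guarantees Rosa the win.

Use the standard recursion: the mover loses at a terminal position; elsewhere, the mover wins exactly when some move hands the opponent an L position.
No move ever increases a pile, so every position that can arise here has a ≤ 5 and b ≤ 3; it is enough to label the cells with 0 ≤ a ≤ 5 and 0 ≤ b ≤ 3.
Every move lowers a or b (never raises either), so fill the grid row by row in increasing a, and left to right within a row: each cell's successors are then already labelled.
      b=0  b=1  b=2  b=3
a=0:    L    L    L    L
a=1:    W    W    W    W
a=2:    W    W    W    W
a=3:    L    L    L    L
a=4:    W    W    W    W
a=5:    W    W    W    W
Cells with no legal move (terminal, hence L): (0,0), (0,1), (0,2), (0,3).
The remaining L cells, each justified by listing all of its moves:
(3,0): only reaches (2,0)(W), (1,0)(W), all W → L
(3,1): only reaches (2,1)(W), (1,1)(W), all W → L
(3,2): only reaches (2,2)(W), (1,2)(W), all W → L
(3,3): only reaches (2,3)(W), (1,3)(W), all W → L
Every other cell has at least one move into one of the L cells above, so it is W.
From (5,3), the L positions reachable in one move are: (3,3).

Move to (3,3).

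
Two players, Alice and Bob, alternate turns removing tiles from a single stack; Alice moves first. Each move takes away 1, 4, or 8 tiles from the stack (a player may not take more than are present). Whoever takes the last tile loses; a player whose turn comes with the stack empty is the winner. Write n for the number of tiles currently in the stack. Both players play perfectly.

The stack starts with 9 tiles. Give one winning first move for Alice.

Build the W/L table. Terminal = W. A non-terminal position is W if it has a move to some L; otherwise it is L.
n=0: no move; the opponent has just taken the last tile and therefore loses → W
n=1: the only move is to 0(W), a W ⇒ L
n=2: can move to 1, which is L ⇒ W
n=3: the only move is to 2(W), a W ⇒ L
n=4: can move to 3, which is L ⇒ W
n=5: can move to 1, which is L ⇒ W
n=6: moves to 5(W), 2(W); every one is W ⇒ L
n=7: can move to 6, which is L ⇒ W
n=8: moves to 7(W), 4(W), 0(W); every one is W ⇒ L
n=9: can move to 8, which is L ⇒ W
From 9, the L positions reachable in one move are: 8, 1. Any move reaching one of these is winning.

Remove 1, leaving 8.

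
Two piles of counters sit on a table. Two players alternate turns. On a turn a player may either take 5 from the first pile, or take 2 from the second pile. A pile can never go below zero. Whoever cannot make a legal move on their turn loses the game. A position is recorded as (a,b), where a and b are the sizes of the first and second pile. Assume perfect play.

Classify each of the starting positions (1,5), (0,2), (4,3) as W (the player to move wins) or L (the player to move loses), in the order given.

(1,5): L, (0,2): W, (4,3): W

Classify positions by backward induction: terminal positions (no move available) are L. From any other position, the mover wins iff some move reaches an L.
No move ever increases a pile, so every position that can arise here has a ≤ 4 and b ≤ 5; it is enough to label the cells with 0 ≤ a ≤ 4 and 0 ≤ b ≤ 5.
Every move lowers a or b (never raises either), so fill the grid row by row in increasing a, and left to right within a row: each cell's successors are then already labelled.
      b=0  b=1  b=2  b=3  b=4  b=5
a=0:    L    L    W    W    L    L
a=1:    L    L    W    W    L    L
a=2:    L    L    W    W    L    L
a=3:    L    L    W    W    L    L
a=4:    L    L    W    W    L    L
Cells with no legal move (terminal, hence L): (0,0), (0,1), (1,0), (1,1), (2,0), (2,1), (3,0), (3,1), (4,0), (4,1).
The remaining L cells, each justified by listing all of its moves:
(0,4): the only move is to (0,2)(W), a W ⇒ L
(0,5): the only move is to (0,3)(W), a W ⇒ L
(1,4): the only move is to (1,2)(W), a W ⇒ L
(1,5): the only move is to (1,3)(W), a W ⇒ L
(2,4): the only move is to (2,2)(W), a W ⇒ L
(2,5): the only move is to (2,3)(W), a W ⇒ L
(3,4): the only move is to (3,2)(W), a W ⇒ L
(3,5): the only move is to (3,3)(W), a W ⇒ L
(4,4): the only move is to (4,2)(W), a W ⇒ L
(4,5): the only move is to (4,3)(W), a W ⇒ L
Every other cell has at least one move into one of the L cells above, so it is W.
(1,5): one of the L cells justified above, so L
(0,2): the move to (0,0) reaches an L cell, so W
(4,3): the move to (4,1) reaches an L cell, so W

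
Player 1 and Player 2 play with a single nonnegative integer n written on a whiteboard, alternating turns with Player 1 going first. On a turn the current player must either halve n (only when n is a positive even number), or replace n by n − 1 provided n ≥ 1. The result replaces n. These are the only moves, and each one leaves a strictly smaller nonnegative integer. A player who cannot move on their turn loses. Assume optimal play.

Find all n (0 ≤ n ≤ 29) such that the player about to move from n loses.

Positions with no move are L. A position that does have a move is losing for the player to move precisely when every available move leads to a winning position for the opponent. Fill in the labels:
n=0: no move → L
n=1: reaches L-position 0 → W
n=2: only reaches 1(W), which is W → L
n=3: reaches L-position 2 → W
n=4: reaches L-position 2 → W
n=5: only reaches 4(W), which is W → L
n=6: reaches L-position 5 → W
n=7: only reaches 6(W), which is W → L
n=8: reaches L-position 7 → W
n=9: only reaches 8(W), which is W → L
n=10: reaches L-position 5 → W
n=11: only reaches 10(W), which is W → L
n=12: reaches L-position 11 → W
n=13: only reaches 12(W), which is W → L
n=14: reaches L-position 7 → W
n=15: only reaches 14(W), which is W → L
n=16: reaches L-position 15 → W
n=17: only reaches 16(W), which is W → L
n=18: reaches L-position 9 → W
n=19: only reaches 18(W), which is W → L
n=20: reaches L-position 19 → W
n=21: only reaches 20(W), which is W → L
n=22: reaches L-position 11 → W
n=23: only reaches 22(W), which is W → L
n=24: reaches L-position 23 → W
n=25: only reaches 24(W), which is W → L
n=26: reaches L-position 13 → W
n=27: only reaches 26(W), which is W → L
n=28: reaches L-position 27 → W
n=29: only reaches 28(W), which is W → L
Reading off the rows marked L gives the requested list; there are 15 such values of n.

0, 2, 5, 7, 9, 11, 13, 15, 17, 19, 21, 23, 25, 27, 29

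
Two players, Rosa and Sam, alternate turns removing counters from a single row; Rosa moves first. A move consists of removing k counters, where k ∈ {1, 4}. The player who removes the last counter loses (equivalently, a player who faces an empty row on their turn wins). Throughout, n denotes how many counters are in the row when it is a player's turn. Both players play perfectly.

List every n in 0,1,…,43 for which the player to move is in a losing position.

1, 3, 6, 8, 11, 13, 16, 18, 21, 23, 26, 28, 31, 33, 36, 38, 41, 43

Use the standard recursion: the mover wins at a terminal position; elsewhere, the mover wins exactly when some move hands the opponent an L position.
n=0: no move; the opponent has just taken the last counter and therefore loses → W
n=1: only reaches 0(W), which is W → L
n=2: reaches L-position 1 → W
n=3: only reaches 2(W), which is W → L
n=4: reaches L-position 3 → W
n=5: reaches L-position 1 → W
n=6: only reaches 5(W), 2(W), all W → L
n=7: reaches L-position 6 → W
n=8: only reaches 7(W), 4(W), all W → L
n=9: reaches L-position 8 → W
n=10: reaches L-position 6 → W
n=11: only reaches 10(W), 7(W), all W → L
n=12: reaches L-position 11 → W
n=13: only reaches 12(W), 9(W), all W → L
n=14: reaches L-position 13 → W
n=15: reaches L-position 11 → W
n=16: only reaches 15(W), 12(W), all W → L
n=17: reaches L-position 16 → W
n=18: only reaches 17(W), 14(W), all W → L
n=19: reaches L-position 18 → W
n=20: reaches L-position 16 → W
n=21: only reaches 20(W), 17(W), all W → L
n=22: reaches L-position 21 → W
n=23: only reaches 22(W), 19(W), all W → L
n=24: reaches L-position 23 → W
n=25: reaches L-position 21 → W
n=26: only reaches 25(W), 22(W), all W → L
n=27: reaches L-position 26 → W
n=28: only reaches 27(W), 24(W), all W → L
n=29: reaches L-position 28 → W
n=30: reaches L-position 26 → W
n=31: only reaches 30(W), 27(W), all W → L
n=32: reaches L-position 31 → W
n=33: only reaches 32(W), 29(W), all W → L
n=34: reaches L-position 33 → W
n=35: reaches L-position 31 → W
n=36: only reaches 35(W), 32(W), all W → L
n=37: reaches L-position 36 → W
n=38: only reaches 37(W), 34(W), all W → L
n=39: reaches L-position 38 → W
n=40: reaches L-position 36 → W
n=41: only reaches 40(W), 37(W), all W → L
n=42: reaches L-position 41 → W
n=43: only reaches 42(W), 39(W), all W → L
The losing starting values of n are exactly the entries labelled L in this table (18 of them).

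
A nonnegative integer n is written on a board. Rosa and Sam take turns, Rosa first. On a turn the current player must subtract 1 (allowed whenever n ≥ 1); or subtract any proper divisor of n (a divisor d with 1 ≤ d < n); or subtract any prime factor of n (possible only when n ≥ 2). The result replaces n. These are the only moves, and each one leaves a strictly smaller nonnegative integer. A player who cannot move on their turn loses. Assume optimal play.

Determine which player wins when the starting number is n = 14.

Positions with no move are L. A position that does have a move is losing for the player to move precisely when every available move leads to a winning position for the opponent. Fill in the labels:
n=0: no move → L
n=1: W (go to 0, an L position)
n=2: W (go to 0, an L position)
n=3: W (go to 0, an L position)
n=4: L (options 2(W), 3(W) are all W)
n=5: W (go to 0, an L position)
n=6: W (go to 4, an L position)
n=7: W (go to 0, an L position)
n=8: W (go to 4, an L position)
n=9: L (options 6(W), 8(W) are all W)
n=10: W (go to 9, an L position)
n=11: W (go to 0, an L position)
n=12: W (go to 9, an L position)
n=13: W (go to 0, an L position)
n=14: L (options 7(W), 12(W), 13(W) are all W)
Every move from 14 reaches a W position, so the mover loses.

Sam wins.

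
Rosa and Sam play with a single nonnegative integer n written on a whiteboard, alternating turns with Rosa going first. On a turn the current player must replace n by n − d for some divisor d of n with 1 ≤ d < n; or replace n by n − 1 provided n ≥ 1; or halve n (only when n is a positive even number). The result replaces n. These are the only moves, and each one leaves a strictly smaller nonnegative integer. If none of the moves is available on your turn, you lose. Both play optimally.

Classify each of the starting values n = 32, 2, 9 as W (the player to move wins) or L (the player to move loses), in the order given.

32: W, 2: L, 9: L

Label each position W (a win for the player to move) or L (a loss). A position with no legal move is L; any other position is W exactly when some move reaches an L, and L when every move reaches a W.
n=0: no move → L
n=1: W (go to 0, an L position)
n=2: L (sole option 1(W) is W)
n=3: W (go to 2, an L position)
n=4: W (go to 2, an L position)
n=5: L (sole option 4(W) is W)
n=6: W (go to 5, an L position)
n=7: L (sole option 6(W) is W)
n=8: W (go to 7, an L position)
n=9: L (options 6(W), 8(W) are all W)
n=10: W (go to 5, an L position)
n=11: L (sole option 10(W) is W)
n=12: W (go to 9, an L position)
n=13: L (sole option 12(W) is W)
n=14: W (go to 7, an L position)
n=15: L (options 10(W), 12(W), 14(W) are all W)
n=16: W (go to 15, an L position)
n=17: L (sole option 16(W) is W)
n=18: W (go to 9, an L position)
n=19: L (sole option 18(W) is W)
n=20: W (go to 15, an L position)
n=21: L (options 14(W), 18(W), 20(W) are all W)
n=22: W (go to 11, an L position)
n=23: L (sole option 22(W) is W)
n=24: W (go to 21, an L position)
n=25: L (options 20(W), 24(W) are all W)
n=26: W (go to 13, an L position)
n=27: L (options 18(W), 24(W), 26(W) are all W)
n=28: W (go to 21, an L position)
n=29: L (sole option 28(W) is W)
n=30: W (go to 15, an L position)
n=31: L (sole option 30(W) is W)
n=32: W (go to 31, an L position)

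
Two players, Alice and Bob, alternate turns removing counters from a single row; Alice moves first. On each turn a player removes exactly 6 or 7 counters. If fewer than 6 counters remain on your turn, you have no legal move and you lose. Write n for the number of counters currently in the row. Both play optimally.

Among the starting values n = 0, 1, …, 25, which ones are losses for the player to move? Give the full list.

0, 1, 2, 3, 4, 5, 13, 14, 15, 16, 17, 18

Work bottom-up. With no move the player to move loses. Otherwise the position is W if at least one move leads to an L position for the opponent, and L if every move leads to a W.
n=0: no move → L
n=1: no move → L
n=2: no move → L
n=3: no move → L
n=4: no move → L
n=5: no move → L
n=6: can move to 0, which is L ⇒ W
n=7: can move to 1, which is L ⇒ W
n=8: can move to 2, which is L ⇒ W
n=9: can move to 3, which is L ⇒ W
n=10: can move to 4, which is L ⇒ W
n=11: can move to 5, which is L ⇒ W
n=12: can move to 5, which is L ⇒ W
n=13: moves to 7(W), 6(W); every one is W ⇒ L
n=14: moves to 8(W), 7(W); every one is W ⇒ L
n=15: moves to 9(W), 8(W); every one is W ⇒ L
n=16: moves to 10(W), 9(W); every one is W ⇒ L
n=17: moves to 11(W), 10(W); every one is W ⇒ L
n=18: moves to 12(W), 11(W); every one is W ⇒ L
n=19: can move to 13, which is L ⇒ W
n=20: can move to 14, which is L ⇒ W
n=21: can move to 15, which is L ⇒ W
n=22: can move to 16, which is L ⇒ W
n=23: can move to 17, which is L ⇒ W
n=24: can move to 18, which is L ⇒ W
n=25: can move to 18, which is L ⇒ W
Reading off the rows marked L gives the requested list; there are 12 such values of n.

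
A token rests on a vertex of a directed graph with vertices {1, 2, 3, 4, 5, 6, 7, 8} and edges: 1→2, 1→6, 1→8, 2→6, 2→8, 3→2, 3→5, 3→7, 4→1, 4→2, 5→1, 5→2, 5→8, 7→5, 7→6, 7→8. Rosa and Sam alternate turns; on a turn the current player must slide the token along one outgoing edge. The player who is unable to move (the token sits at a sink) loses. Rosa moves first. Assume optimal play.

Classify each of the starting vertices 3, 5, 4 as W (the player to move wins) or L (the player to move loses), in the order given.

Use the standard recursion: the mover loses at a terminal position; elsewhere, the mover wins exactly when some move hands the opponent an L position.
Every edge goes from a vertex to one that appears earlier in the order 8, 6, 2, 1, 5, 4, 7, 3, so processing vertices in that order labels each vertex after all of its successors.
8: no outgoing edge → L
6: no outgoing edge → L
2: reaches L-position 6 → W
1: reaches L-position 6 → W
5: reaches L-position 8 → W
4: only reaches 1(W), 2(W), all W → L
7: reaches L-position 6 → W
3: only reaches 7(W), 5(W), 2(W), all W → L

3: L, 5: W, 4: L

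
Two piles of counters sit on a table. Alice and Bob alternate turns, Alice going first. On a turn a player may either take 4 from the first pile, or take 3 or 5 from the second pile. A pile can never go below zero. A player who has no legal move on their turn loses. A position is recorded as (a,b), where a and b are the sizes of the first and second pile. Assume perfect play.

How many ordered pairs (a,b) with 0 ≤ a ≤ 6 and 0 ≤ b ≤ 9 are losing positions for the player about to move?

29

Positions with no move are L. A position that does have a move is losing for the player to move precisely when every available move leads to a winning position for the opponent. Fill in the labels:
Every move lowers a or b (never raises either), so fill the grid row by row in increasing a, and left to right within a row: each cell's successors are then already labelled.
      b=0  b=1  b=2  b=3  b=4  b=5  b=6  b=7  b=8  b=9
a=0:    L    L    L    W    W    W    W    W    L    L
a=1:    L    L    L    W    W    W    W    W    L    L
a=2:    L    L    L    W    W    W    W    W    L    L
a=3:    L    L    L    W    W    W    W    W    L    L
a=4:    W    W    W    L    L    L    W    W    W    W
a=5:    W    W    W    L    L    L    W    W    W    W
a=6:    W    W    W    L    L    L    W    W    W    W
Cells with no legal move (terminal, hence L): (0,0), (0,1), (0,2), (1,0), (1,1), (1,2), (2,0), (2,1), (2,2), (3,0), (3,1), (3,2).
The remaining L cells, each justified by listing all of its moves:
(0,8): →(0,5)(W), (0,3)(W) — all W, so L
(0,9): →(0,6)(W), (0,4)(W) — all W, so L
(1,8): →(1,5)(W), (1,3)(W) — all W, so L
(1,9): →(1,6)(W), (1,4)(W) — all W, so L
(2,8): →(2,5)(W), (2,3)(W) — all W, so L
(2,9): →(2,6)(W), (2,4)(W) — all W, so L
(3,8): →(3,5)(W), (3,3)(W) — all W, so L
(3,9): →(3,6)(W), (3,4)(W) — all W, so L
(4,3): →(0,3)(W), (4,0)(W) — all W, so L
(4,4): →(0,4)(W), (4,1)(W) — all W, so L
(4,5): →(0,5)(W), (4,2)(W), (4,0)(W) — all W, so L
(5,3): →(1,3)(W), (5,0)(W) — all W, so L
(5,4): →(1,4)(W), (5,1)(W) — all W, so L
(5,5): →(1,5)(W), (5,2)(W), (5,0)(W) — all W, so L
(6,3): →(2,3)(W), (6,0)(W) — all W, so L
(6,4): →(2,4)(W), (6,1)(W) — all W, so L
(6,5): →(2,5)(W), (6,2)(W), (6,0)(W) — all W, so L
Every other cell has at least one move into one of the L cells above, so it is W.
L cells per row: a=0: 5, a=1: 5, a=2: 5, a=3: 5, a=4: 3, a=5: 3, a=6: 3; total 29.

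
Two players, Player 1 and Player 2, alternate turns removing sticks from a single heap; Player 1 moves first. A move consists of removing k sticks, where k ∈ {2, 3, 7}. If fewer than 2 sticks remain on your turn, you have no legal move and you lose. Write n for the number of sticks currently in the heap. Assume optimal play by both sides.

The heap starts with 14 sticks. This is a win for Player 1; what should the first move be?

Remove 3, leaving 11.

Classify positions by backward induction: terminal positions (no move available) are L. From any other position, the mover wins iff some move reaches an L.
n=0: no move → L
n=1: no move → L
n=2: →0(L), so W
n=3: →1(L), so W
n=4: →1(L), so W
n=5: →3(W), 2(W) — all W, so L
n=6: →4(W), 3(W) — all W, so L
n=7: →5(L), so W
n=8: →6(L), so W
n=9: →6(L), so W
n=10: →8(W), 7(W), 3(W) — all W, so L
n=11: →9(W), 8(W), 4(W) — all W, so L
n=12: →10(L), so W
n=13: →11(L), so W
n=14: →11(L), so W
From 14, the L positions reachable in one move are: 11.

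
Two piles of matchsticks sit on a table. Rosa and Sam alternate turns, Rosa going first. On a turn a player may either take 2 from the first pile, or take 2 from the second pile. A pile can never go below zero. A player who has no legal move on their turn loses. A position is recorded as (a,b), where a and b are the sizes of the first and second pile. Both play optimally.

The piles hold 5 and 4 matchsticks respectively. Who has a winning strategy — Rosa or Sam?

Sam wins.

Use the standard recursion: the mover loses at a terminal position; elsewhere, the mover wins exactly when some move hands the opponent an L position.
No move ever increases a pile, so every position that can arise here has a ≤ 5 and b ≤ 4; it is enough to label the cells with 0 ≤ a ≤ 5 and 0 ≤ b ≤ 4.
Every move lowers a or b (never raises either), so fill the grid row by row in increasing a, and left to right within a row: each cell's successors are then already labelled.
      b=0  b=1  b=2  b=3  b=4
a=0:    L    L    W    W    L
a=1:    L    L    W    W    L
a=2:    W    W    L    L    W
a=3:    W    W    L    L    W
a=4:    L    L    W    W    L
a=5:    L    L    W    W    L
Cells with no legal move (terminal, hence L): (0,0), (0,1), (1,0), (1,1).
The remaining L cells, each justified by listing all of its moves:
(0,4): only reaches (0,2)(W), which is W → L
(1,4): only reaches (1,2)(W), which is W → L
(2,2): only reaches (0,2)(W), (2,0)(W), all W → L
(2,3): only reaches (0,3)(W), (2,1)(W), all W → L
(3,2): only reaches (1,2)(W), (3,0)(W), all W → L
(3,3): only reaches (1,3)(W), (3,1)(W), all W → L
(4,0): only reaches (2,0)(W), which is W → L
(4,1): only reaches (2,1)(W), which is W → L
(4,4): only reaches (2,4)(W), (4,2)(W), all W → L
(5,0): only reaches (3,0)(W), which is W → L
(5,1): only reaches (3,1)(W), which is W → L
(5,4): only reaches (3,4)(W), (5,2)(W), all W → L
Every other cell has at least one move into one of the L cells above, so it is W.
The starting position (5,4) is L: whatever Rosa does, the opponent receives a W position.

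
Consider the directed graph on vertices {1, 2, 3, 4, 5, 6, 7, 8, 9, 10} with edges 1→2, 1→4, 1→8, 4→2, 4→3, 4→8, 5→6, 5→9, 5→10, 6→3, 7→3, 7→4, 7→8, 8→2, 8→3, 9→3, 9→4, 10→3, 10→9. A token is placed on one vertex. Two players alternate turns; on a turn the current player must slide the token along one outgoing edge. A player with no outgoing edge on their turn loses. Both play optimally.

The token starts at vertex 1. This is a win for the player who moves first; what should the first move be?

Move to 2.

Compute win/loss labels from the base case upward. A position with no move is L. Any other position is W if it can reach an L in one move, else L.
Every edge goes from a vertex to one that appears earlier in the order 3, 2, 8, 4, 9, 7, 10, 6, 1, 5, so processing vertices in that order labels each vertex after all of its successors.
3: no outgoing edge → L
2: no outgoing edge → L
8: →2(L), so W
4: →2(L), so W
9: →3(L), so W
7: →3(L), so W
10: →3(L), so W
6: →3(L), so W
1: →2(L), so W
5: →6(W), 10(W), 9(W) — all W, so L
From 1, the L positions reachable in one move are: 2.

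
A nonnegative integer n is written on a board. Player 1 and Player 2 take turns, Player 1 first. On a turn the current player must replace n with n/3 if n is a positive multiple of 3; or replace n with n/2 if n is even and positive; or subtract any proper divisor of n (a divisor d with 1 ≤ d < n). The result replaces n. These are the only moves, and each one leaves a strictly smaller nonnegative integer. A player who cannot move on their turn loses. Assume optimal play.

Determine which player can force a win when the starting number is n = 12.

Player 1 wins.

Label each position W (a win for the player to move) or L (a loss). A position with no legal move is L; any other position is W exactly when some move reaches an L, and L when every move reaches a W.
n=0: no move → L
n=1: no move → L
n=2: →1(L), so W
n=3: →1(L), so W
n=4: →2(W), 3(W) — all W, so L
n=5: →4(L), so W
n=6: →4(L), so W
n=7: →6(W) only, which is W, so L
n=8: →4(L), so W
n=9: →3(W), 6(W), 8(W) — all W, so L
n=10: →9(L), so W
n=11: →10(W) only, which is W, so L
n=12: →4(L), so W
From 12 Player 1 can move to 4, reaching an L position.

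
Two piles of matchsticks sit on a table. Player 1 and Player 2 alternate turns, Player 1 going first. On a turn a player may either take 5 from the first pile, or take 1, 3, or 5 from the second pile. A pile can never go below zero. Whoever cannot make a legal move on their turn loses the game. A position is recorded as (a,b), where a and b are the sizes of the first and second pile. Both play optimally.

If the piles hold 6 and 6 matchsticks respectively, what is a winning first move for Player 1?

Compute win/loss labels from the base case upward. A position with no move is L. Any other position is W if it can reach an L in one move, else L.
No move ever increases a pile, so every position that can arise here has a ≤ 6 and b ≤ 6; it is enough to label the cells with 0 ≤ a ≤ 6 and 0 ≤ b ≤ 6.
Every move lowers a or b (never raises either), so fill the grid row by row in increasing a, and left to right within a row: each cell's successors are then already labelled.
      b=0  b=1  b=2  b=3  b=4  b=5  b=6
a=0:    L    W    L    W    L    W    L
a=1:    L    W    L    W    L    W    L
a=2:    L    W    L    W    L    W    L
a=3:    L    W    L    W    L    W    L
a=4:    L    W    L    W    L    W    L
a=5:    W    L    W    L    W    L    W
a=6:    W    L    W    L    W    L    W
Cells with no legal move (terminal, hence L): (0,0), (1,0), (2,0), (3,0), (4,0).
The remaining L cells, each justified by listing all of its moves:
(0,2): L (sole option (0,1)(W) is W)
(0,4): L (options (0,3)(W), (0,1)(W) are all W)
(0,6): L (options (0,5)(W), (0,3)(W), (0,1)(W) are all W)
(1,2): L (sole option (1,1)(W) is W)
(1,4): L (options (1,3)(W), (1,1)(W) are all W)
(1,6): L (options (1,5)(W), (1,3)(W), (1,1)(W) are all W)
(2,2): L (sole option (2,1)(W) is W)
(2,4): L (options (2,3)(W), (2,1)(W) are all W)
(2,6): L (options (2,5)(W), (2,3)(W), (2,1)(W) are all W)
(3,2): L (sole option (3,1)(W) is W)
(3,4): L (options (3,3)(W), (3,1)(W) are all W)
(3,6): L (options (3,5)(W), (3,3)(W), (3,1)(W) are all W)
(4,2): L (sole option (4,1)(W) is W)
(4,4): L (options (4,3)(W), (4,1)(W) are all W)
(4,6): L (options (4,5)(W), (4,3)(W), (4,1)(W) are all W)
(5,1): L (options (0,1)(W), (5,0)(W) are all W)
(5,3): L (options (0,3)(W), (5,2)(W), (5,0)(W) are all W)
(5,5): L (options (0,5)(W), (5,4)(W), (5,2)(W), (5,0)(W) are all W)
(6,1): L (options (1,1)(W), (6,0)(W) are all W)
(6,3): L (options (1,3)(W), (6,2)(W), (6,0)(W) are all W)
(6,5): L (options (1,5)(W), (6,4)(W), (6,2)(W), (6,0)(W) are all W)
Every other cell has at least one move into one of the L cells above, so it is W.
From (6,6), the L positions reachable in one move are: (1,6), (6,5), (6,3), (6,1). Any move reaching one of these is winning.

Move to (1,6).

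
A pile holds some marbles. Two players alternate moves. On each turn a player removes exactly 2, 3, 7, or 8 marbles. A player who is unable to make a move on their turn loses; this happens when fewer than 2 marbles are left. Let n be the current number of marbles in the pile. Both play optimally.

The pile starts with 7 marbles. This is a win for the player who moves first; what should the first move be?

Remove 2, leaving 5.

Use the standard recursion: the mover loses at a terminal position; elsewhere, the mover wins exactly when some move hands the opponent an L position.
n=0: no move → L
n=1: no move → L
n=2: W (go to 0, an L position)
n=3: W (go to 1, an L position)
n=4: W (go to 1, an L position)
n=5: L (options 3(W), 2(W) are all W)
n=6: L (options 4(W), 3(W) are all W)
n=7: W (go to 5, an L position)
From 7, the L positions reachable in one move are: 5, 0. Any move reaching one of these is winning.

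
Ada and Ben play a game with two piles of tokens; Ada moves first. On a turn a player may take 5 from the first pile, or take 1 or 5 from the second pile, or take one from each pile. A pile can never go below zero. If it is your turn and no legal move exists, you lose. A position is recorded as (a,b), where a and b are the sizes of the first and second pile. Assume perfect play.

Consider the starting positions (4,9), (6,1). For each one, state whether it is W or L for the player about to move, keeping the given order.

(4,9): W, (6,1): L

Label each position W (a win for the player to move) or L (a loss). A position with no legal move is L; any other position is W exactly when some move reaches an L, and L when every move reaches a W.
No move ever increases a pile, so every position that can arise here has a ≤ 6 and b ≤ 9; it is enough to label the cells with 0 ≤ a ≤ 6 and 0 ≤ b ≤ 9.
Every move lowers a or b (never raises either), so fill the grid row by row in increasing a, and left to right within a row: each cell's successors are then already labelled.
      b=0  b=1  b=2  b=3  b=4  b=5  b=6  b=7  b=8  b=9
a=0:    L    W    L    W    L    W    L    W    L    W
a=1:    L    W    L    W    L    W    L    W    L    W
a=2:    L    W    L    W    L    W    L    W    L    W
a=3:    L    W    L    W    L    W    L    W    L    W
a=4:    L    W    L    W    L    W    L    W    L    W
a=5:    W    W    W    W    W    W    W    W    W    W
a=6:    W    L    W    L    W    L    W    L    W    L
Cells with no legal move (terminal, hence L): (0,0), (1,0), (2,0), (3,0), (4,0).
The remaining L cells, each justified by listing all of its moves:
(0,2): L (sole option (0,1)(W) is W)
(0,4): L (sole option (0,3)(W) is W)
(0,6): L (options (0,5)(W), (0,1)(W) are all W)
(0,8): L (options (0,7)(W), (0,3)(W) are all W)
(1,2): L (options (1,1)(W), (0,1)(W) are all W)
(1,4): L (options (1,3)(W), (0,3)(W) are all W)
(1,6): L (options (1,5)(W), (1,1)(W), (0,5)(W) are all W)
(1,8): L (options (1,7)(W), (1,3)(W), (0,7)(W) are all W)
(2,2): L (options (2,1)(W), (1,1)(W) are all W)
(2,4): L (options (2,3)(W), (1,3)(W) are all W)
(2,6): L (options (2,5)(W), (2,1)(W), (1,5)(W) are all W)
(2,8): L (options (2,7)(W), (2,3)(W), (1,7)(W) are all W)
(3,2): L (options (3,1)(W), (2,1)(W) are all W)
(3,4): L (options (3,3)(W), (2,3)(W) are all W)
(3,6): L (options (3,5)(W), (3,1)(W), (2,5)(W) are all W)
(3,8): L (options (3,7)(W), (3,3)(W), (2,7)(W) are all W)
(4,2): L (options (4,1)(W), (3,1)(W) are all W)
(4,4): L (options (4,3)(W), (3,3)(W) are all W)
(4,6): L (options (4,5)(W), (4,1)(W), (3,5)(W) are all W)
(4,8): L (options (4,7)(W), (4,3)(W), (3,7)(W) are all W)
(6,1): L (options (1,1)(W), (6,0)(W), (5,0)(W) are all W)
(6,3): L (options (1,3)(W), (6,2)(W), (5,2)(W) are all W)
(6,5): L (options (1,5)(W), (6,4)(W), (6,0)(W), (5,4)(W) are all W)
(6,7): L (options (1,7)(W), (6,6)(W), (6,2)(W), (5,6)(W) are all W)
(6,9): L (options (1,9)(W), (6,8)(W), (6,4)(W), (5,8)(W) are all W)
Every other cell has at least one move into one of the L cells above, so it is W.
(4,9): the move to (4,8) reaches an L cell, so W
(6,1): one of the L cells justified above, so L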